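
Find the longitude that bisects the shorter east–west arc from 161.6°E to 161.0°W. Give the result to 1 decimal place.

179.7°W

Signed shortest Δλ from +161.6° to -161.0° is +37.4°.
Midpoint longitude = +161.6° + (+37.4°)/2 = +161.6° + 18.7° = +180.3°.
Normalise into (−180°, 180°]: -179.7°.
(The naïve average (+161.6 + -161.0)/2 = 0.3° is on the wrong side of the globe.)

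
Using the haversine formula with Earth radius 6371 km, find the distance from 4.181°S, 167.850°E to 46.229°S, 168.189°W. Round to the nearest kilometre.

5216 km

Δλ = -168.189 − 167.850 = -336.039°; wrapped into (−180°, 180°]: 23.961°.
Δφ = -46.229 − -4.181 = -42.048°.
a = sin²(Δφ/2) + cos φ₁ · cos φ₂ · sin²(Δλ/2) = 0.158437.
c = 2·atan2(√a, √(1−a)) = 0.81876 rad → d = 6371·c ≈ 5216.33 km.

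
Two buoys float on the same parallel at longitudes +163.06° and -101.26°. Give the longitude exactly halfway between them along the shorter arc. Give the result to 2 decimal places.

Signed shortest Δλ from +163.06° to -101.26° is +95.68°.
Midpoint longitude = +163.06° + (+95.68°)/2 = +163.06° + 47.84° = +210.90°.
Normalise into (−180°, 180°]: -149.10°.
(The naïve average (+163.06 + -101.26)/2 = 30.9° is on the wrong side of the globe.)

-149.10°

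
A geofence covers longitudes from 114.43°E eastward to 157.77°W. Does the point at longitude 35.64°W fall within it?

Band width going east from +114.43° to -157.77°: ((-157.77 − 114.43) mod 360) = 87.80°.
Offset of -35.64° east of the west edge: ((-35.64 − 114.43) mod 360) = 209.93°.
209.93° > 87.80° ⇒ outside.

No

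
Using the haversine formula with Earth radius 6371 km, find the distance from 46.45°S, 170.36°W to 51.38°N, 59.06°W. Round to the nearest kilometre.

Δλ = -59.06 − -170.36 = 111.30°.
Δφ = 51.38 − -46.45 = 97.83°.
a = sin²(Δφ/2) + cos φ₁ · cos φ₂ · sin²(Δλ/2) = 0.861239.
c = 2·atan2(√a, √(1−a)) = 2.37818 rad → d = 6371·c ≈ 15151.35 km.

15151 km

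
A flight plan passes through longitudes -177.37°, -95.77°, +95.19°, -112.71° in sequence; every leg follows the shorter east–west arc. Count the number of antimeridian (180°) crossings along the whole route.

Leg 1: -177.37° → -95.77°, shortest Δλ = 81.6° (east) — does not cross 180°.
Leg 2: -95.77° → +95.19°, shortest Δλ = -169.04° (west) — crosses 180°.
Leg 3: +95.19° → -112.71°, shortest Δλ = 152.1° (east) — crosses 180°.
Total crossings: 2.

2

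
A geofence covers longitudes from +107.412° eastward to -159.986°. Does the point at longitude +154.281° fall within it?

Band width going east from +107.412° to -159.986°: ((-159.986 − 107.412) mod 360) = 92.602°.
Offset of +154.281° east of the west edge: ((154.281 − 107.412) mod 360) = 46.869°.
46.869° ≤ 92.602° ⇒ inside.

Yes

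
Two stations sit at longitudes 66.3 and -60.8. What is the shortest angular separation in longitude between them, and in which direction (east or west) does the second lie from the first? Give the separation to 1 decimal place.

127.1° west

Raw difference: -60.8 − 66.3 = -127.1°.
Normalise into (−180°, 180°]: -127.1° stays -127.1°.
Negative ⇒ the second point lies to the west; separation 127.1°.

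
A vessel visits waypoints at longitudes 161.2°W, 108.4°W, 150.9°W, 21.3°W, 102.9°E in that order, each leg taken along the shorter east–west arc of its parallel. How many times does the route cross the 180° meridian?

0

Leg 1: -161.2° → -108.4°, shortest Δλ = 52.8° (east) — does not cross 180°.
Leg 2: -108.4° → -150.9°, shortest Δλ = -42.5° (west) — does not cross 180°.
Leg 3: -150.9° → -21.3°, shortest Δλ = 129.6° (east) — does not cross 180°.
Leg 4: -21.3° → +102.9°, shortest Δλ = 124.2° (east) — does not cross 180°.
Total crossings: 0.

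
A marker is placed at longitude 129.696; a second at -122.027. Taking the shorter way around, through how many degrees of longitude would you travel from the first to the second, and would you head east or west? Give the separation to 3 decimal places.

Raw difference: -122.027 − 129.696 = -251.723°.
Normalise into (−180°, 180°]: -251.723° + 360° = 108.277°.
Positive ⇒ the second point lies to the east; separation 108.277°.

108.277° east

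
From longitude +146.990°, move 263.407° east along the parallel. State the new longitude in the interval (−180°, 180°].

+50.397°

Start at +146.990°; shift +263.407° → +410.397°.
+410.397° lies outside (−180°, 180°]; subtract 360° → +50.397°.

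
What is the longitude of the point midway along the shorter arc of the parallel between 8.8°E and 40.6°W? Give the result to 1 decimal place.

Signed shortest Δλ from +8.8° to -40.6° is -49.4°.
Midpoint longitude = +8.8° + (-49.4°)/2 = +8.8° − 24.7° = -15.9°.

15.9°W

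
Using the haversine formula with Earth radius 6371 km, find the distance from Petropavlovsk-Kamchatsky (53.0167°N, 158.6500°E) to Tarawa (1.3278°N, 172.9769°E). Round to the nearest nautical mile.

3185 nmi

Δλ = 172.9769 − 158.6500 = 14.3269°.
Δφ = 1.3278 − 53.0167 = -51.6889°.
a = sin²(Δφ/2) + cos φ₁ · cos φ₂ · sin²(Δλ/2) = 0.199387.
c = 2·atan2(√a, √(1−a)) = 0.92576 rad → d = 6371·c ≈ 5898.02 km ≈ 3184.68 nmi.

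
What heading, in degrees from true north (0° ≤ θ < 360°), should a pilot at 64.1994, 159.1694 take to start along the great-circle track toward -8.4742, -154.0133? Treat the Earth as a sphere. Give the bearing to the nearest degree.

133°

Δλ = -154.0133 − 159.1694 = -313.1827°; wrapped into (−180°, 180°]: 46.8173°.
θ = atan2( sin Δλ · cos φ₂ , cos φ₁ · sin φ₂ − sin φ₁ · cos φ₂ · cos Δλ )
  = atan2(0.72121, -0.67352) = 133.042° → normalised to [0°, 360°): 133.042°.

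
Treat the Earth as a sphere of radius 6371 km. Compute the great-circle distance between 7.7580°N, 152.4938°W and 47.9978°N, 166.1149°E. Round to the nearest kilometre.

5926 km

Δλ = 166.1149 − -152.4938 = 318.6087°; wrapped into (−180°, 180°]: -41.3913°.
Δφ = 47.9978 − 7.7580 = 40.2398°.
a = sin²(Δφ/2) + cos φ₁ · cos φ₂ · sin²(Δλ/2) = 0.201135.
c = 2·atan2(√a, √(1−a)) = 0.93013 rad → d = 6371·c ≈ 5925.86 km.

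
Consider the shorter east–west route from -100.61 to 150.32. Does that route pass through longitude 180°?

Naïve |150.32 − -100.61| = 250.93° > 180°, so the shorter arc goes the other way round — across 180°.
Signed shortest Δλ = ((150.32 − -100.61 + 180) mod 360) − 180 = -109.07°.
Going west by 109.07° from -100.61° passes through 180° before reaching +150.32°.

Yes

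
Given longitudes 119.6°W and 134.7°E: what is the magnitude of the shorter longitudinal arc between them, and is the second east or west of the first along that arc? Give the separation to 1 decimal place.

105.7° west

Raw difference: 134.7 − -119.6 = 254.3°.
Normalise into (−180°, 180°]: 254.3° − 360° = -105.7°.
Negative ⇒ the second point lies to the west; separation 105.7°.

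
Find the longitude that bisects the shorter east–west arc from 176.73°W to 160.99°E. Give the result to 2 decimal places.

172.13°E

Signed shortest Δλ from -176.73° to +160.99° is -22.28°.
Midpoint longitude = -176.73° + (-22.28°)/2 = -176.73° − 11.14° = -187.87°.
Normalise into (−180°, 180°]: +172.13°.
(The naïve average (-176.73 + +160.99)/2 = -7.87° is on the wrong side of the globe.)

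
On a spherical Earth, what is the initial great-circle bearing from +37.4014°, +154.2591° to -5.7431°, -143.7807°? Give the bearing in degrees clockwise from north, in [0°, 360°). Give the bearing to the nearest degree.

112°

Δλ = -143.7807 − 154.2591 = -298.0398°; wrapped into (−180°, 180°]: 61.9602°.
θ = atan2( sin Δλ · cos φ₂ , cos φ₁ · sin φ₂ − sin φ₁ · cos φ₂ · cos Δλ )
  = atan2(0.87819, -0.36359) = 112.491° → normalised to [0°, 360°): 112.491°.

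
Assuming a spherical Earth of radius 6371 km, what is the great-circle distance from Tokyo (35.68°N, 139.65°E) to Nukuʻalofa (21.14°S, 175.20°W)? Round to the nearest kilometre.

Δλ = -175.20 − 139.65 = -314.85°; wrapped into (−180°, 180°]: 45.15°.
Δφ = -21.14 − 35.68 = -56.82°.
a = sin²(Δφ/2) + cos φ₁ · cos φ₂ · sin²(Δλ/2) = 0.338018.
c = 2·atan2(√a, √(1−a)) = 1.24088 rad → d = 6371·c ≈ 7905.64 km.

7906 km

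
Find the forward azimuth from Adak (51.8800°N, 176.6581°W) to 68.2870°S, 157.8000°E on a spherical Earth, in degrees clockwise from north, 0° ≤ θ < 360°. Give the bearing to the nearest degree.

Δλ = 157.8000 − -176.6581 = 334.4581°; wrapped into (−180°, 180°]: -25.5419°.
θ = atan2( sin Δλ · cos φ₂ , cos φ₁ · sin φ₂ − sin φ₁ · cos φ₂ · cos Δλ )
  = atan2(-0.15951, -0.83612) = -169.199° → normalised to [0°, 360°): 190.801°.

191°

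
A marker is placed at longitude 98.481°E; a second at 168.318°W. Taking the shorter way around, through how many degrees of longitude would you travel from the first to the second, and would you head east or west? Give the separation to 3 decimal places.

93.201° east

Raw difference: -168.318 − 98.481 = -266.799°.
Normalise into (−180°, 180°]: -266.799° + 360° = 93.201°.
Positive ⇒ the second point lies to the east; separation 93.201°.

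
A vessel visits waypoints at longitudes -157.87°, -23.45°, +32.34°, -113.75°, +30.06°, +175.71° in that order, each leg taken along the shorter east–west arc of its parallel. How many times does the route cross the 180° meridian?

Leg 1: -157.87° → -23.45°, shortest Δλ = 134.42° (east) — does not cross 180°.
Leg 2: -23.45° → +32.34°, shortest Δλ = 55.79° (east) — does not cross 180°.
Leg 3: +32.34° → -113.75°, shortest Δλ = -146.09° (west) — does not cross 180°.
Leg 4: -113.75° → +30.06°, shortest Δλ = 143.81° (east) — does not cross 180°.
Leg 5: +30.06° → +175.71°, shortest Δλ = 145.65° (east) — does not cross 180°.
Total crossings: 0.

0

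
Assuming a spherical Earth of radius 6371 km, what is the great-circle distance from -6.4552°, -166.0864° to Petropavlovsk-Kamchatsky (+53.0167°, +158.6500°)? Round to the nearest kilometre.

Δλ = 158.6500 − -166.0864 = 324.7364°; wrapped into (−180°, 180°]: -35.2636°.
Δφ = 53.0167 − -6.4552 = 59.4719°.
a = sin²(Δφ/2) + cos φ₁ · cos φ₂ · sin²(Δλ/2) = 0.300863.
c = 2·atan2(√a, √(1−a)) = 1.16116 rad → d = 6371·c ≈ 7397.77 km.

7398 km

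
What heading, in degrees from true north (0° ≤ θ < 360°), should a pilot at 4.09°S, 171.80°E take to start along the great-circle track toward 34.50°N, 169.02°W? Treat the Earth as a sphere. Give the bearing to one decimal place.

23.6°

Δλ = -169.02 − 171.80 = -340.82°; wrapped into (−180°, 180°]: 19.18°.
θ = atan2( sin Δλ · cos φ₂ , cos φ₁ · sin φ₂ − sin φ₁ · cos φ₂ · cos Δλ )
  = atan2(0.27076, 0.62048) = 23.575° → normalised to [0°, 360°): 23.575°.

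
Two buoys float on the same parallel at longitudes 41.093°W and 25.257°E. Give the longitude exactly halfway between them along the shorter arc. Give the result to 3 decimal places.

Signed shortest Δλ from -41.093° to +25.257° is +66.350°.
Midpoint longitude = -41.093° + (+66.350°)/2 = -41.093° + 33.175° = -7.918°.

7.918°W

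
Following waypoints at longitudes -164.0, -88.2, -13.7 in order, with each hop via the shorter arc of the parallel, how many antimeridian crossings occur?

Leg 1: -164.0° → -88.2°, shortest Δλ = 75.8° (east) — does not cross 180°.
Leg 2: -88.2° → -13.7°, shortest Δλ = 74.5° (east) — does not cross 180°.
Total crossings: 0.

0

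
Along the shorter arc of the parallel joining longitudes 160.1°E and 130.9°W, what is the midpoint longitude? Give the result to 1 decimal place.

Signed shortest Δλ from +160.1° to -130.9° is +69.0°.
Midpoint longitude = +160.1° + (+69.0°)/2 = +160.1° + 34.5° = +194.6°.
Normalise into (−180°, 180°]: -165.4°.
(The naïve average (+160.1 + -130.9)/2 = 14.6° is on the wrong side of the globe.)

165.4°W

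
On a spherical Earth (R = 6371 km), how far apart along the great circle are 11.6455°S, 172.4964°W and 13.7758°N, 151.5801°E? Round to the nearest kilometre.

4866 km

Δλ = 151.5801 − -172.4964 = 324.0765°; wrapped into (−180°, 180°]: -35.9235°.
Δφ = 13.7758 − -11.6455 = 25.4213°.
a = sin²(Δφ/2) + cos φ₁ · cos φ₂ · sin²(Δλ/2) = 0.138875.
c = 2·atan2(√a, √(1−a)) = 0.76375 rad → d = 6371·c ≈ 4865.82 km.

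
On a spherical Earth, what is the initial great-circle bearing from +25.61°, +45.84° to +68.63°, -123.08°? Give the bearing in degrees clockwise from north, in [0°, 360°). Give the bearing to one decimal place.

356.0°

Δλ = -123.08 − 45.84 = -168.92°.
θ = atan2( sin Δλ · cos φ₂ , cos φ₁ · sin φ₂ − sin φ₁ · cos φ₂ · cos Δλ )
  = atan2(-0.07003, 0.99433) = -4.029° → normalised to [0°, 360°): 355.971°.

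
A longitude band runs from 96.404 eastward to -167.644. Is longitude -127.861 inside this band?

No

Band width going east from +96.404° to -167.644°: ((-167.644 − 96.404) mod 360) = 95.952°.
Offset of -127.861° east of the west edge: ((-127.861 − 96.404) mod 360) = 135.735°.
135.735° > 95.952° ⇒ outside.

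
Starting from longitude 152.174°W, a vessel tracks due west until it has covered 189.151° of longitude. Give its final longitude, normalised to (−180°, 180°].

18.675°E

Start at -152.174°; shift −189.151° → -341.325°.
-341.325° lies outside (−180°, 180°]; add 360° → +18.675°.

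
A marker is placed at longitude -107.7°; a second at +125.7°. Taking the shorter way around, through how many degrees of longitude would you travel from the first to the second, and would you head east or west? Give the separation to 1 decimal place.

126.6° west

Raw difference: 125.7 − -107.7 = 233.4°.
Normalise into (−180°, 180°]: 233.4° − 360° = -126.6°.
Negative ⇒ the second point lies to the west; separation 126.6°.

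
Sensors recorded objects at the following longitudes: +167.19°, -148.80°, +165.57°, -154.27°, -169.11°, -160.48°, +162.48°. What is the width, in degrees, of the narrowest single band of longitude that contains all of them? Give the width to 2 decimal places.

48.72°

Sort the longitudes: -169.11°, -160.48°, -154.27°, -148.80°, +162.48°, +165.57°, +167.19°.
Eastward gaps between consecutive values (wrapping around): 8.63°, 6.21°, 5.47°, 311.28°, 3.09°, 1.62°, 23.70°.
Largest gap = 311.28° ⇒ minimal covering band is its complement: 360° − 311.28° = 48.72°.
Band runs from +162.48° eastward to -148.80°, crossing the antimeridian.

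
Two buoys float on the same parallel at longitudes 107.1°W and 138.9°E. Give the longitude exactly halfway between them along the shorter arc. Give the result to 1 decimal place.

Signed shortest Δλ from -107.1° to +138.9° is -114.0°.
Midpoint longitude = -107.1° + (-114.0°)/2 = -107.1° − 57.0° = -164.1°.
(The naïve average (-107.1 + +138.9)/2 = 15.9° is on the wrong side of the globe.)

164.1°W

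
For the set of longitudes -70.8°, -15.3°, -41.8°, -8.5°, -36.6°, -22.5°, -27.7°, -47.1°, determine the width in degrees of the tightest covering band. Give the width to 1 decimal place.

Sort the longitudes: -70.8°, -47.1°, -41.8°, -36.6°, -27.7°, -22.5°, -15.3°, -8.5°.
Eastward gaps between consecutive values (wrapping around): 23.7°, 5.3°, 5.2°, 8.9°, 5.2°, 7.2°, 6.8°, 297.7°.
Largest gap = 297.7° ⇒ minimal covering band is its complement: 360° − 297.7° = 62.3°.
Band runs from -70.8° eastward to -8.5°.

62.3°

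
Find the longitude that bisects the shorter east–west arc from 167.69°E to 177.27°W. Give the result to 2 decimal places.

175.21°E

Signed shortest Δλ from +167.69° to -177.27° is +15.04°.
Midpoint longitude = +167.69° + (+15.04°)/2 = +167.69° + 7.52° = +175.21°.
(The naïve average (+167.69 + -177.27)/2 = -4.79° is on the wrong side of the globe.)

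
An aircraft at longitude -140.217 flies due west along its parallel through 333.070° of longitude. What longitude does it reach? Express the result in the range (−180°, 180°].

-113.287°

Start at -140.217°; shift −333.070° → -473.287°.
-473.287° lies outside (−180°, 180°]; add 360° → -113.287°.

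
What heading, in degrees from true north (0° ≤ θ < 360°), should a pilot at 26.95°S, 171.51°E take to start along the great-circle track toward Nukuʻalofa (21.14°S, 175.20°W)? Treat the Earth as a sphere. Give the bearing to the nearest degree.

Δλ = -175.20 − 171.51 = -346.71°; wrapped into (−180°, 180°]: 13.29°.
θ = atan2( sin Δλ · cos φ₂ , cos φ₁ · sin φ₂ − sin φ₁ · cos φ₂ · cos Δλ )
  = atan2(0.21441, 0.08991) = 67.250° → normalised to [0°, 360°): 67.250°.

67°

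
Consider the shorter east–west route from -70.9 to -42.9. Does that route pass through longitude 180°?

Signed shortest Δλ = ((-42.9 − -70.9 + 180) mod 360) − 180 = 28.0°.
Going east by 28.0° from -70.9° reaches -42.9° without touching 180°.

No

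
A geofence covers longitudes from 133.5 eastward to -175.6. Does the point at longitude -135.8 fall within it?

Band width going east from +133.5° to -175.6°: ((-175.6 − 133.5) mod 360) = 50.9°.
Offset of -135.8° east of the west edge: ((-135.8 − 133.5) mod 360) = 90.7°.
90.7° > 50.9° ⇒ outside.

No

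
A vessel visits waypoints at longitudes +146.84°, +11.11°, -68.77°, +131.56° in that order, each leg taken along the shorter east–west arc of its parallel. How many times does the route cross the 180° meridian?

1

Leg 1: +146.84° → +11.11°, shortest Δλ = -135.73° (west) — does not cross 180°.
Leg 2: +11.11° → -68.77°, shortest Δλ = -79.88° (west) — does not cross 180°.
Leg 3: -68.77° → +131.56°, shortest Δλ = -159.67° (west) — crosses 180°.
Total crossings: 1.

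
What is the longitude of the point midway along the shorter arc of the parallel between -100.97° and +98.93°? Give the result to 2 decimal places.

+178.98°

Signed shortest Δλ from -100.97° to +98.93° is -160.10°.
Midpoint longitude = -100.97° + (-160.10°)/2 = -100.97° − 80.05° = -181.02°.
Normalise into (−180°, 180°]: +178.98°.
(The naïve average (-100.97 + +98.93)/2 = -1.02° is on the wrong side of the globe.)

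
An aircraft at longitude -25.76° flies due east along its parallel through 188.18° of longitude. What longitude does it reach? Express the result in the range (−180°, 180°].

Start at -25.76°; shift +188.18° → +162.42°.
+162.42° already lies in (−180°, 180°].

+162.42°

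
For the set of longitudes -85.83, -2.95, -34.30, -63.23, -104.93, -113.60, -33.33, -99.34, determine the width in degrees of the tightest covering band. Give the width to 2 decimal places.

Sort the longitudes: -113.60°, -104.93°, -99.34°, -85.83°, -63.23°, -34.30°, -33.33°, -2.95°.
Eastward gaps between consecutive values (wrapping around): 8.67°, 5.59°, 13.51°, 22.60°, 28.93°, 0.97°, 30.38°, 249.35°.
Largest gap = 249.35° ⇒ minimal covering band is its complement: 360° − 249.35° = 110.65°.
Band runs from -113.60° eastward to -2.95°.

110.65°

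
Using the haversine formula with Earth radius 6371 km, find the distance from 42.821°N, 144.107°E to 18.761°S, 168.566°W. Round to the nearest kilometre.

8384 km

Δλ = -168.566 − 144.107 = -312.673°; wrapped into (−180°, 180°]: 47.327°.
Δφ = -18.761 − 42.821 = -61.582°.
a = sin²(Δφ/2) + cos φ₁ · cos φ₂ · sin²(Δλ/2) = 0.373931.
c = 2·atan2(√a, √(1−a)) = 1.31591 rad → d = 6371·c ≈ 8383.64 km.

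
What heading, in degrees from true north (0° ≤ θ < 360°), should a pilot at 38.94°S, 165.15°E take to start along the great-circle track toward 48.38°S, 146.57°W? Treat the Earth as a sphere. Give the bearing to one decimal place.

121.5°

Δλ = -146.57 − 165.15 = -311.72°; wrapped into (−180°, 180°]: 48.28°.
θ = atan2( sin Δλ · cos φ₂ , cos φ₁ · sin φ₂ − sin φ₁ · cos φ₂ · cos Δλ )
  = atan2(0.49575, -0.30365) = 121.488° → normalised to [0°, 360°): 121.488°.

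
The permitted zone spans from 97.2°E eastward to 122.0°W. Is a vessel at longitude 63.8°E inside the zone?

Band width going east from +97.2° to -122.0°: ((-122.0 − 97.2) mod 360) = 140.8°.
Offset of +63.8° east of the west edge: ((63.8 − 97.2) mod 360) = 326.6°.
326.6° > 140.8° ⇒ outside.

No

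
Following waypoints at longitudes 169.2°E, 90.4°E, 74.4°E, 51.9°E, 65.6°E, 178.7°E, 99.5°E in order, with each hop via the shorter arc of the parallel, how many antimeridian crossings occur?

Leg 1: +169.2° → +90.4°, shortest Δλ = -78.8° (west) — does not cross 180°.
Leg 2: +90.4° → +74.4°, shortest Δλ = -16.0° (west) — does not cross 180°.
Leg 3: +74.4° → +51.9°, shortest Δλ = -22.5° (west) — does not cross 180°.
Leg 4: +51.9° → +65.6°, shortest Δλ = 13.7° (east) — does not cross 180°.
Leg 5: +65.6° → +178.7°, shortest Δλ = 113.1° (east) — does not cross 180°.
Leg 6: +178.7° → +99.5°, shortest Δλ = -79.2° (west) — does not cross 180°.
Total crossings: 0.

0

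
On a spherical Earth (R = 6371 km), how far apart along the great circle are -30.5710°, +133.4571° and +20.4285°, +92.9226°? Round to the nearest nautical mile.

Δλ = 92.9226 − 133.4571 = -40.5345°.
Δφ = 20.4285 − -30.5710 = 50.9995°.
a = sin²(Δφ/2) + cos φ₁ · cos φ₂ · sin²(Δλ/2) = 0.282152.
c = 2·atan2(√a, √(1−a)) = 1.11999 rad → d = 6371·c ≈ 7135.43 km ≈ 3852.82 nmi.

3853 nmi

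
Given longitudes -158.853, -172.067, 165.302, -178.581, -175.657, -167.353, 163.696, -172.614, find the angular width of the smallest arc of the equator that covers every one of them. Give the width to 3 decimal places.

Sort the longitudes: -178.581°, -175.657°, -172.614°, -172.067°, -167.353°, -158.853°, +163.696°, +165.302°.
Eastward gaps between consecutive values (wrapping around): 2.924°, 3.043°, 0.547°, 4.714°, 8.500°, 322.549°, 1.606°, 16.117°.
Largest gap = 322.549° ⇒ minimal covering band is its complement: 360° − 322.549° = 37.451°.
Band runs from +163.696° eastward to -158.853°, crossing the antimeridian.

37.451°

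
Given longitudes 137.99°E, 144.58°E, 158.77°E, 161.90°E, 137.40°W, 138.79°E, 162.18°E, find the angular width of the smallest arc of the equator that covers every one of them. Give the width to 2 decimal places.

84.61°

Sort the longitudes: -137.40°, +137.99°, +138.79°, +144.58°, +158.77°, +161.90°, +162.18°.
Eastward gaps between consecutive values (wrapping around): 275.39°, 0.80°, 5.79°, 14.19°, 3.13°, 0.28°, 60.42°.
Largest gap = 275.39° ⇒ minimal covering band is its complement: 360° − 275.39° = 84.61°.
Band runs from +137.99° eastward to -137.40°, crossing the antimeridian.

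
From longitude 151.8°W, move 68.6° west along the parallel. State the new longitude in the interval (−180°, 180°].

Start at -151.8°; shift −68.6° → -220.4°.
-220.4° lies outside (−180°, 180°]; add 360° → +139.6°.

139.6°E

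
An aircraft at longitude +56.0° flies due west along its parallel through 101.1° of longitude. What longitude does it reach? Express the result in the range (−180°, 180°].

-45.1°

Start at +56.0°; shift −101.1° → -45.1°.
-45.1° already lies in (−180°, 180°].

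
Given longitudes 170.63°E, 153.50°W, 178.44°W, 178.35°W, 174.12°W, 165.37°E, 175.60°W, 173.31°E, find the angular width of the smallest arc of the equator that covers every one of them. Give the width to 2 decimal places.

41.13°

Sort the longitudes: -178.44°, -178.35°, -175.60°, -174.12°, -153.50°, +165.37°, +170.63°, +173.31°.
Eastward gaps between consecutive values (wrapping around): 0.09°, 2.75°, 1.48°, 20.62°, 318.87°, 5.26°, 2.68°, 8.25°.
Largest gap = 318.87° ⇒ minimal covering band is its complement: 360° − 318.87° = 41.13°.
Band runs from +165.37° eastward to -153.50°, crossing the antimeridian.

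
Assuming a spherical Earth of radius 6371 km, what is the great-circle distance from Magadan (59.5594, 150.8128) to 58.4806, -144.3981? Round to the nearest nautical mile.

Δλ = -144.3981 − 150.8128 = -295.2109°; wrapped into (−180°, 180°]: 64.7891°.
Δφ = 58.4806 − 59.5594 = -1.0788°.
a = sin²(Δφ/2) + cos φ₁ · cos φ₂ · sin²(Δλ/2) = 0.076112.
c = 2·atan2(√a, √(1−a)) = 0.55902 rad → d = 6371·c ≈ 3561.51 km ≈ 1923.06 nmi.

1923 nmi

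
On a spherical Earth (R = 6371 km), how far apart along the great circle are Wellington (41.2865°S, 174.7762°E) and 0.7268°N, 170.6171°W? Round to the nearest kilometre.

4898 km

Δλ = -170.6171 − 174.7762 = -345.3933°; wrapped into (−180°, 180°]: 14.6067°.
Δφ = 0.7268 − -41.2865 = 42.0133°.
a = sin²(Δφ/2) + cos φ₁ · cos φ₂ · sin²(Δλ/2) = 0.140647.
c = 2·atan2(√a, √(1−a)) = 0.76886 rad → d = 6371·c ≈ 4898.39 km.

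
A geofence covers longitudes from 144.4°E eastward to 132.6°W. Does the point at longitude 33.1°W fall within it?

Band width going east from +144.4° to -132.6°: ((-132.6 − 144.4) mod 360) = 83.0°.
Offset of -33.1° east of the west edge: ((-33.1 − 144.4) mod 360) = 182.5°.
182.5° > 83.0° ⇒ outside.

No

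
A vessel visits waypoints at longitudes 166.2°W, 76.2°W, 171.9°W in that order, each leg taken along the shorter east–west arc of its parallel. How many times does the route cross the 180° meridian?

Leg 1: -166.2° → -76.2°, shortest Δλ = 90.0° (east) — does not cross 180°.
Leg 2: -76.2° → -171.9°, shortest Δλ = -95.7° (west) — does not cross 180°.
Total crossings: 0.

0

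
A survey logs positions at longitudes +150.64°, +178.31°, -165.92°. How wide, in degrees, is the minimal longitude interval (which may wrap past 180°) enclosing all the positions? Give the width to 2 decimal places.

Sort the longitudes: -165.92°, +150.64°, +178.31°.
Eastward gaps between consecutive values (wrapping around): 316.56°, 27.67°, 15.77°.
Largest gap = 316.56° ⇒ minimal covering band is its complement: 360° − 316.56° = 43.44°.
Band runs from +150.64° eastward to -165.92°, crossing the antimeridian.

43.44°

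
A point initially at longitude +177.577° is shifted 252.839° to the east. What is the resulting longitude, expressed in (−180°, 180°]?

Start at +177.577°; shift +252.839° → +430.416°.
+430.416° lies outside (−180°, 180°]; subtract 360° → +70.416°.

+70.416°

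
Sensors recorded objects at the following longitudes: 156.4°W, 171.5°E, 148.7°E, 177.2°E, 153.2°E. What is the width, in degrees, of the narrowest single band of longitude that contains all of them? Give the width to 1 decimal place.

54.9°

Sort the longitudes: -156.4°, +148.7°, +153.2°, +171.5°, +177.2°.
Eastward gaps between consecutive values (wrapping around): 305.1°, 4.5°, 18.3°, 5.7°, 26.4°.
Largest gap = 305.1° ⇒ minimal covering band is its complement: 360° − 305.1° = 54.9°.
Band runs from +148.7° eastward to -156.4°, crossing the antimeridian.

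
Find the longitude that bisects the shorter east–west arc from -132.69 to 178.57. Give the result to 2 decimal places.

-157.06°

Signed shortest Δλ from -132.69° to +178.57° is -48.74°.
Midpoint longitude = -132.69° + (-48.74°)/2 = -132.69° − 24.37° = -157.06°.
(The naïve average (-132.69 + +178.57)/2 = 22.94° is on the wrong side of the globe.)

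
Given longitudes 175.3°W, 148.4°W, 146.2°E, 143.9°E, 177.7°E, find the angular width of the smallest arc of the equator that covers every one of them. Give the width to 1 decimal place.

Sort the longitudes: -175.3°, -148.4°, +143.9°, +146.2°, +177.7°.
Eastward gaps between consecutive values (wrapping around): 26.9°, 292.3°, 2.3°, 31.5°, 7.0°.
Largest gap = 292.3° ⇒ minimal covering band is its complement: 360° − 292.3° = 67.7°.
Band runs from +143.9° eastward to -148.4°, crossing the antimeridian.

67.7°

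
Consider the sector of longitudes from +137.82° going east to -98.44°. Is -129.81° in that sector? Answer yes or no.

Yes

Band width going east from +137.82° to -98.44°: ((-98.44 − 137.82) mod 360) = 123.74°.
Offset of -129.81° east of the west edge: ((-129.81 − 137.82) mod 360) = 92.37°.
92.37° ≤ 123.74° ⇒ inside.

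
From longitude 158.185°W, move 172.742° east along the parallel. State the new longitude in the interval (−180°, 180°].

14.557°E

Start at -158.185°; shift +172.742° → +14.557°.
+14.557° already lies in (−180°, 180°].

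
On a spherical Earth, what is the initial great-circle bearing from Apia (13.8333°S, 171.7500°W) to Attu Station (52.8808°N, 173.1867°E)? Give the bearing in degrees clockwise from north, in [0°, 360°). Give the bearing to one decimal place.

Δλ = 173.1867 − -171.7500 = 344.9367°; wrapped into (−180°, 180°]: -15.0633°.
θ = atan2( sin Δλ · cos φ₂ , cos φ₁ · sin φ₂ − sin φ₁ · cos φ₂ · cos Δλ )
  = atan2(-0.15683, 0.91359) = -9.741° → normalised to [0°, 360°): 350.259°.

350.3°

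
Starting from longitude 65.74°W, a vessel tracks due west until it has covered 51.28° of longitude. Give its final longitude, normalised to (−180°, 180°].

117.02°W

Start at -65.74°; shift −51.28° → -117.02°.
-117.02° already lies in (−180°, 180°].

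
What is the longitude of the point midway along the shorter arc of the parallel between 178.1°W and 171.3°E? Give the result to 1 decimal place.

Signed shortest Δλ from -178.1° to +171.3° is -10.6°.
Midpoint longitude = -178.1° + (-10.6°)/2 = -178.1° − 5.3° = -183.4°.
Normalise into (−180°, 180°]: +176.6°.
(The naïve average (-178.1 + +171.3)/2 = -3.4° is on the wrong side of the globe.)

176.6°E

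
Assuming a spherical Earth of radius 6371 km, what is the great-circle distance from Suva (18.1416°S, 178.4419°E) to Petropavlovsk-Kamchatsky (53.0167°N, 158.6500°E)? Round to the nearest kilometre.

8138 km

Δλ = 158.6500 − 178.4419 = -19.7919°.
Δφ = 53.0167 − -18.1416 = 71.1583°.
a = sin²(Δφ/2) + cos φ₁ · cos φ₂ · sin²(Δλ/2) = 0.355408.
c = 2·atan2(√a, √(1−a)) = 1.27742 rad → d = 6371·c ≈ 8138.45 km.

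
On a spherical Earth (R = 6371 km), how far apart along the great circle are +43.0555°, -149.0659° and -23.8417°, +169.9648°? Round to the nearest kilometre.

8538 km

Δλ = 169.9648 − -149.0659 = 319.0307°; wrapped into (−180°, 180°]: -40.9693°.
Δφ = -23.8417 − 43.0555 = -66.8972°.
a = sin²(Δφ/2) + cos φ₁ · cos φ₂ · sin²(Δλ/2) = 0.385660.
c = 2·atan2(√a, √(1−a)) = 1.34008 rad → d = 6371·c ≈ 8537.62 km.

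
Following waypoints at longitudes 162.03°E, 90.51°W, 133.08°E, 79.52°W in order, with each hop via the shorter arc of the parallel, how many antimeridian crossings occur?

3

Leg 1: +162.03° → -90.51°, shortest Δλ = 107.46° (east) — crosses 180°.
Leg 2: -90.51° → +133.08°, shortest Δλ = -136.41° (west) — crosses 180°.
Leg 3: +133.08° → -79.52°, shortest Δλ = 147.4° (east) — crosses 180°.
Total crossings: 3.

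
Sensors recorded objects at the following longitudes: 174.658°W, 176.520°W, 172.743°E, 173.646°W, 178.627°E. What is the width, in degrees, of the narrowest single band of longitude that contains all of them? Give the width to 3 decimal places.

13.611°

Sort the longitudes: -176.520°, -174.658°, -173.646°, +172.743°, +178.627°.
Eastward gaps between consecutive values (wrapping around): 1.862°, 1.012°, 346.389°, 5.884°, 4.853°.
Largest gap = 346.389° ⇒ minimal covering band is its complement: 360° − 346.389° = 13.611°.
Band runs from +172.743° eastward to -173.646°, crossing the antimeridian.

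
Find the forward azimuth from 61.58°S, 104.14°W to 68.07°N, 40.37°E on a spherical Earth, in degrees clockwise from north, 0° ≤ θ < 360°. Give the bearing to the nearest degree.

51°

Δλ = 40.37 − -104.14 = 144.51°.
θ = atan2( sin Δλ · cos φ₂ , cos φ₁ · sin φ₂ − sin φ₁ · cos φ₂ · cos Δλ )
  = atan2(0.21682, 0.17405) = 51.245° → normalised to [0°, 360°): 51.245°.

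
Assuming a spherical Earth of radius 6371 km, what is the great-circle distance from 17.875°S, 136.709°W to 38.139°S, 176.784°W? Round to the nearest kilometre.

Δλ = -176.784 − -136.709 = -40.075°.
Δφ = -38.139 − -17.875 = -20.264°.
a = sin²(Δφ/2) + cos φ₁ · cos φ₂ · sin²(Δλ/2) = 0.118825.
c = 2·atan2(√a, √(1−a)) = 0.70386 rad → d = 6371·c ≈ 4484.30 km.

4484 km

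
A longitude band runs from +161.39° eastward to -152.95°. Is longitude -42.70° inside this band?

Band width going east from +161.39° to -152.95°: ((-152.95 − 161.39) mod 360) = 45.66°.
Offset of -42.70° east of the west edge: ((-42.70 − 161.39) mod 360) = 155.91°.
155.91° > 45.66° ⇒ outside.

No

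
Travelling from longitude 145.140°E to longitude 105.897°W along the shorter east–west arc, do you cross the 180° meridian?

Naïve |-105.897 − 145.140| = 251.037° > 180°, so the shorter arc goes the other way round — across 180°.
Signed shortest Δλ = ((-105.897 − 145.140 + 180) mod 360) − 180 = 108.963°.
Going east by 108.963° from +145.140° passes through 180° before reaching -105.897°.

Yes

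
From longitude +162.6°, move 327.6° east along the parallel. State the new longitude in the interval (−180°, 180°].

+130.2°

Start at +162.6°; shift +327.6° → +490.2°.
+490.2° lies outside (−180°, 180°]; subtract 360° → +130.2°.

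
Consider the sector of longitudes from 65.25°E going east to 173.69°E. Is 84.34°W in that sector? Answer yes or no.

Band width going east from +65.25° to +173.69°: ((173.69 − 65.25) mod 360) = 108.44°.
Offset of -84.34° east of the west edge: ((-84.34 − 65.25) mod 360) = 210.41°.
210.41° > 108.44° ⇒ outside.

No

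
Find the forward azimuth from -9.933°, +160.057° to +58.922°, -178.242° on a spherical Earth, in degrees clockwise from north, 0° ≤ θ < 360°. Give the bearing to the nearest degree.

12°

Δλ = -178.242 − 160.057 = -338.299°; wrapped into (−180°, 180°]: 21.701°.
θ = atan2( sin Δλ · cos φ₂ , cos φ₁ · sin φ₂ − sin φ₁ · cos φ₂ · cos Δλ )
  = atan2(0.19087, 0.92636) = 11.643° → normalised to [0°, 360°): 11.643°.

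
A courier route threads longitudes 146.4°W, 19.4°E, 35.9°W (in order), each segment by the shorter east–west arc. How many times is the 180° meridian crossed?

Leg 1: -146.4° → +19.4°, shortest Δλ = 165.8° (east) — does not cross 180°.
Leg 2: +19.4° → -35.9°, shortest Δλ = -55.3° (west) — does not cross 180°.
Total crossings: 0.

0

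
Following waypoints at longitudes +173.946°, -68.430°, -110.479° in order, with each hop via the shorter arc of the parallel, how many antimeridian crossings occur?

Leg 1: +173.946° → -68.430°, shortest Δλ = 117.624° (east) — crosses 180°.
Leg 2: -68.430° → -110.479°, shortest Δλ = -42.049° (west) — does not cross 180°.
Total crossings: 1.

1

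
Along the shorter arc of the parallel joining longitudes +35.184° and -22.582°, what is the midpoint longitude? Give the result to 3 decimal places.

+6.301°

Signed shortest Δλ from +35.184° to -22.582° is -57.766°.
Midpoint longitude = +35.184° + (-57.766°)/2 = +35.184° − 28.883° = +6.301°.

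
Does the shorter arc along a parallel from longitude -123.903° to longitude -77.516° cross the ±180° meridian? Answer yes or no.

No

Signed shortest Δλ = ((-77.516 − -123.903 + 180) mod 360) − 180 = 46.387°.
Going east by 46.387° from -123.903° reaches -77.516° without touching 180°.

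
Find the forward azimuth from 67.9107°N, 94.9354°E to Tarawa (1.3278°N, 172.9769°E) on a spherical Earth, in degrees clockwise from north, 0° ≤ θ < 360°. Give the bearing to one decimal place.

Δλ = 172.9769 − 94.9354 = 78.0415°.
θ = atan2( sin Δλ · cos φ₂ , cos φ₁ · sin φ₂ − sin φ₁ · cos φ₂ · cos Δλ )
  = atan2(0.97804, -0.18323) = 100.611° → normalised to [0°, 360°): 100.611°.

100.6°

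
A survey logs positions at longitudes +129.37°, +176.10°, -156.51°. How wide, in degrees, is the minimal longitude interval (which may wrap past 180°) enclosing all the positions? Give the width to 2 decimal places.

Sort the longitudes: -156.51°, +129.37°, +176.10°.
Eastward gaps between consecutive values (wrapping around): 285.88°, 46.73°, 27.39°.
Largest gap = 285.88° ⇒ minimal covering band is its complement: 360° − 285.88° = 74.12°.
Band runs from +129.37° eastward to -156.51°, crossing the antimeridian.

74.12°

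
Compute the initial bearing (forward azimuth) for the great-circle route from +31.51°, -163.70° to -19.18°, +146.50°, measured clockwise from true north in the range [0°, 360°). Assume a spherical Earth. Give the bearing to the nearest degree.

230°

Δλ = 146.50 − -163.70 = 310.20°; wrapped into (−180°, 180°]: -49.80°.
θ = atan2( sin Δλ · cos φ₂ , cos φ₁ · sin φ₂ − sin φ₁ · cos φ₂ · cos Δλ )
  = atan2(-0.72140, -0.59871) = -129.691° → normalised to [0°, 360°): 230.309°.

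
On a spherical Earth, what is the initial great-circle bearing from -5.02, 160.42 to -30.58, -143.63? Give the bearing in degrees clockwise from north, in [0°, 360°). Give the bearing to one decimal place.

123.1°

Δλ = -143.63 − 160.42 = -304.05°; wrapped into (−180°, 180°]: 55.95°.
θ = atan2( sin Δλ · cos φ₂ , cos φ₁ · sin φ₂ − sin φ₁ · cos φ₂ · cos Δλ )
  = atan2(0.71331, -0.46461) = 123.078° → normalised to [0°, 360°): 123.078°.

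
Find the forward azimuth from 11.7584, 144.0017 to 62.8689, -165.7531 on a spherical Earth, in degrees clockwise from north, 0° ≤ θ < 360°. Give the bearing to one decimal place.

Δλ = -165.7531 − 144.0017 = -309.7548°; wrapped into (−180°, 180°]: 50.2452°.
θ = atan2( sin Δλ · cos φ₂ , cos φ₁ · sin φ₂ − sin φ₁ · cos φ₂ · cos Δλ )
  = atan2(0.35059, 0.81186) = 23.356° → normalised to [0°, 360°): 23.356°.

23.4°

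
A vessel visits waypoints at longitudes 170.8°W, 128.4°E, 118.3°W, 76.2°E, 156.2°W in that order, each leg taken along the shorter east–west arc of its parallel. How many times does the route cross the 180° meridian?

4

Leg 1: -170.8° → +128.4°, shortest Δλ = -60.8° (west) — crosses 180°.
Leg 2: +128.4° → -118.3°, shortest Δλ = 113.3° (east) — crosses 180°.
Leg 3: -118.3° → +76.2°, shortest Δλ = -165.5° (west) — crosses 180°.
Leg 4: +76.2° → -156.2°, shortest Δλ = 127.6° (east) — crosses 180°.
Total crossings: 4.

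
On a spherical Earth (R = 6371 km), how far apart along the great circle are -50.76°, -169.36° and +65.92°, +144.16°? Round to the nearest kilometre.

13562 km

Δλ = 144.16 − -169.36 = 313.52°; wrapped into (−180°, 180°]: -46.48°.
Δφ = 65.92 − -50.76 = 116.68°.
a = sin²(Δφ/2) + cos φ₁ · cos φ₂ · sin²(Δλ/2) = 0.764688.
c = 2·atan2(√a, √(1−a)) = 2.12866 rad → d = 6371·c ≈ 13561.70 km.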